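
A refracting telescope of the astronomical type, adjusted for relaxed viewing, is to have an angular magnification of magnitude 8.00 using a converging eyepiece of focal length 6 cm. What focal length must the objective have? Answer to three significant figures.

|M| = f_obj/|f_eye|, so f_obj = |M| x |f_eye| = 8.0 x 6 = 48.000 cm.

48.0 cm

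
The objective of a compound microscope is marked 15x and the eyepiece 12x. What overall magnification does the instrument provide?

180

The overall magnification of a compound microscope is the product of the objective and eyepiece magnifications:
M = M_obj x M_eye = 15 x 12 = 180.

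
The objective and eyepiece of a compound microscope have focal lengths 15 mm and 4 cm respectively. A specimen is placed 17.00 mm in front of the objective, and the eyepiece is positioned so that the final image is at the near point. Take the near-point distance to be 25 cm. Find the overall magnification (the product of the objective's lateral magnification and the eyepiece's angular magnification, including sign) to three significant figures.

-54.4

Convert to cm: f_obj = 15 mm = 1.5 cm; d_o = 17.00 mm = 1.70 cm.
Objective: 1/d_i = 1/f_obj - 1/d_o = 1/1.5 - 1/1.70 = 0.07843 cm^-1, so d_i = 12.750 cm.
m_obj = -d_i/d_o = -12.750/1.70 = -7.500.
Eyepiece angular magnification (image at near point): M_eye = 1 + D/f_e = 1 + 25/4 = 7.250.
Overall M = m_obj x M_eye = (-7.500)(7.250) = -54.38.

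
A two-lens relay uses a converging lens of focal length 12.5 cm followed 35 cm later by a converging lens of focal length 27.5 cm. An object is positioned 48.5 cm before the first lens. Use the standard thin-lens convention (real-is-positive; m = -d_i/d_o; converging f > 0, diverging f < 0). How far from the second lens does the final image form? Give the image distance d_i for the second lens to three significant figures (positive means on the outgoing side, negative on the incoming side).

-53.5 cm

Applying the thin-lens equation to the first lens, 1/12.5 = 1/48.5 + 1/d_i1, which gives d_i1 = 16.840 cm.
Object distance for lens 2: d_o2 = 35 - 16.840 = 18.160 cm.
Applying the thin-lens equation again with f_2 = 27.5 cm and d_o2 = 18.160 cm gives d_i2 = -53.467 cm.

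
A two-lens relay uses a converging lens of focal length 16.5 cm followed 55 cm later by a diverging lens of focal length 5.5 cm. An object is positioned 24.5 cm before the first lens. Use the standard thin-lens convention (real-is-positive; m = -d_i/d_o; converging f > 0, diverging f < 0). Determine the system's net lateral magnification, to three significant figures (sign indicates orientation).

-1.14

First lens: d_i1 = 1/(1/16.5 - 1/24.5) = 50.531 cm.
m_1 = -(50.531)/24.5 = -2.0625.
The intermediate image is 50.531 cm to the right of lens 1, so d_o2 = L - d_i1 = 55 - 50.531 = 4.469 cm.
Second lens: d_i2 = 1/(1/(-5.5) - 1/(4.469)) = -2.466 cm.
m_2 = -(-2.466)/(4.469) = 0.5517.
Overall magnification: m = m_1 m_2 = -1.1379.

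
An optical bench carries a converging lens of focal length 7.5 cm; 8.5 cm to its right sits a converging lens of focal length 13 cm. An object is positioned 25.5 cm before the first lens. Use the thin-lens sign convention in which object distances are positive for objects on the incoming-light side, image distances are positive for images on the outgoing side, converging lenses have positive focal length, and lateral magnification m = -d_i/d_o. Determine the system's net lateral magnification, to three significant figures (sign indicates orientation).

Lens 1: 1/d_i1 = 1/f_1 - 1/d_o1 = 1/7.5 - 1/25.5 = 0.09412 cm^-1, so d_i1 = 10.625 cm.
m_1 = -(10.625)/25.5 = -0.4167.
This image would form 10.625 cm past lens 1, i.e. 2.125 cm beyond lens 2, so it is a virtual object for lens 2: d_o2 = 8.5 - 10.625 = -2.125 cm.
Lens 2: 1/d_i2 = 1/f_2 - 1/d_o2 = 1/13 - 1/(-2.125) = 0.54751 cm^-1, so d_i2 = 1.826 cm.
m_2 = -(1.826)/(-2.125) = 0.8595.
Total m = m_1 x m_2 = (-0.4167)(0.8595) = -0.3581.

-0.358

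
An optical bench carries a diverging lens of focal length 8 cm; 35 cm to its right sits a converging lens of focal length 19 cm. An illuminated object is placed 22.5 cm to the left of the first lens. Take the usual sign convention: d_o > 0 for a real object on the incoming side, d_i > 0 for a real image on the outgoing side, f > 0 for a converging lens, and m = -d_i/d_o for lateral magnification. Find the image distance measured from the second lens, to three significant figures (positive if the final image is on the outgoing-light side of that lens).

35.5 cm

Applying the thin-lens equation to the first lens, 1/(-8) = 1/22.5 + 1/d_i1, which gives d_i1 = -5.902 cm.
The intermediate image is virtual, 5.902 cm to the left of lens 1, so d_o2 = L - d_i1 = 35 - (-5.902) = 40.902 cm.
Applying the thin-lens equation again with f_2 = 19 cm and d_o2 = 40.902 cm gives d_i2 = 35.483 cm.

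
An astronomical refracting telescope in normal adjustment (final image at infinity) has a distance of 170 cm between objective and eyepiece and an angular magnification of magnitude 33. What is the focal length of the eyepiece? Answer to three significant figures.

5.00 cm

In normal adjustment the tube length equals f_obj + f_eye and |M| = f_obj/f_eye.
So f_obj = 33 f_eye and 33 f_eye + f_eye = 170 cm, giving f_eye = 170/34 = 5.000 cm and f_obj = 165.000 cm.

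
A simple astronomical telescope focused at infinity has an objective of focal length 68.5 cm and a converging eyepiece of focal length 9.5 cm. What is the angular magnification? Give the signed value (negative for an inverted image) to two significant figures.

-7.2

M = -f_obj/f_eye = -68.5/(9.5) = -7.211.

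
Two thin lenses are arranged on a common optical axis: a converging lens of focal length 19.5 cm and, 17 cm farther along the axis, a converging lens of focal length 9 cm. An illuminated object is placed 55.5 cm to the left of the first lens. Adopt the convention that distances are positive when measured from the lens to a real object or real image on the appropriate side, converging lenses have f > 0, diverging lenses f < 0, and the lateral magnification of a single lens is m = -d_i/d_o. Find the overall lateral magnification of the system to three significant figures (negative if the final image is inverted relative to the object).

-0.221

First lens: d_i1 = 1/(1/19.5 - 1/55.5) = 30.062 cm.
m_1 = -(30.062)/55.5 = -0.5417.
This image would form 30.062 cm past lens 1, i.e. 13.062 cm beyond lens 2, so it is a virtual object for lens 2: d_o2 = 17 - 30.062 = -13.062 cm.
Second lens: d_i2 = 1/(1/9 - 1/(-13.062)) = 5.329 cm.
m_2 = -(5.329)/(-13.062) = 0.4079.
Total m = m_1 x m_2 = (-0.5417)(0.4079) = -0.2210.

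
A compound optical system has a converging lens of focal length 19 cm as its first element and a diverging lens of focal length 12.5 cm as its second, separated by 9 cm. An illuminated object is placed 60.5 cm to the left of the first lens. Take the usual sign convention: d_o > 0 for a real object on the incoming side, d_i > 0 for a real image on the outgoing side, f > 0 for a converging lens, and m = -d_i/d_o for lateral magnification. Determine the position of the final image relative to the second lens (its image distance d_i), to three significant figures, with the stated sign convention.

-37.7 cm

First lens: d_i1 = 1/(1/19 - 1/60.5) = 27.699 cm.
This image would form 27.699 cm past lens 1, i.e. 18.699 cm beyond lens 2, so it is a virtual object for lens 2: d_o2 = 9 - 27.699 = -18.699 cm.
Second lens: d_i2 = 1/(1/(-12.5) - 1/(-18.699)) = -37.707 cm.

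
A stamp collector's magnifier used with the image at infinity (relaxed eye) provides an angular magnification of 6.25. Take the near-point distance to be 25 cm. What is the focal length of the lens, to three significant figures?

For the image at infinity, M = D/f.
f = D/M = 25/6.25 = 4.000 cm.

4.00 cm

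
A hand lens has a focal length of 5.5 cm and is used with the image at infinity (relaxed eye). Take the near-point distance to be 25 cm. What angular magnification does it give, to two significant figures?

M = D/f = 25/5.5 = 4.545.

4.5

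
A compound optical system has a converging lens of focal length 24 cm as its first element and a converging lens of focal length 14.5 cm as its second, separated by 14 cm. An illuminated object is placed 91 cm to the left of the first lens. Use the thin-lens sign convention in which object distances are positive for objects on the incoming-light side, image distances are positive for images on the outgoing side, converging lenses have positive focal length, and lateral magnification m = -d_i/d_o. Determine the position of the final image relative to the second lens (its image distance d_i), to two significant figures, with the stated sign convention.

First lens: d_i1 = 1/(1/24 - 1/91) = 32.597 cm.
This image would form 32.597 cm past lens 1, i.e. 18.597 cm beyond lens 2, so it is a virtual object for lens 2: d_o2 = 14 - 32.597 = -18.597 cm.
Second lens: d_i2 = 1/(1/14.5 - 1/(-18.597)) = 8.147 cm.

8.1 cm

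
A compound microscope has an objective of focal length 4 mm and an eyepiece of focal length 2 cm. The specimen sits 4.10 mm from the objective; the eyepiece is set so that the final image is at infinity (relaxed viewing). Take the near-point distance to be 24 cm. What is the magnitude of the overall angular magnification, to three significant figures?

Convert to cm: f_obj = 4 mm = 0.4 cm; d_o = 4.10 mm = 0.41 cm.
Objective: 1/d_i = 1/f_obj - 1/d_o = 1/0.4 - 1/0.41 = 0.06098 cm^-1, so d_i = 16.400 cm.
m_obj = -d_i/d_o = -16.400/0.41 = -40.000.
Eyepiece angular magnification (image at infinity): M_eye = D/f_e = 24/2 = 12.000.
Overall M = m_obj x M_eye = (-40.000)(12.000) = -480.00.
|M| = 480.00.

480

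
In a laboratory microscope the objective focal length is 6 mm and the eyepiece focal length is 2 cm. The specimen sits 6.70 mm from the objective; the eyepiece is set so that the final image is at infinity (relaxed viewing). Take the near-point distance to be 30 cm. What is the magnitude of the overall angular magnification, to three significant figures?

Convert to cm: f_obj = 6 mm = 0.6 cm; d_o = 6.70 mm = 0.67 cm.
Objective: 1/d_i = 1/f_obj - 1/d_o = 1/0.6 - 1/0.67 = 0.17413 cm^-1, so d_i = 5.743 cm.
m_obj = -d_i/d_o = -5.743/0.67 = -8.571.
Eyepiece angular magnification (image at infinity): M_eye = D/f_e = 30/2 = 15.000.
Overall M = m_obj x M_eye = (-8.571)(15.000) = -128.57.
|M| = 128.57.

129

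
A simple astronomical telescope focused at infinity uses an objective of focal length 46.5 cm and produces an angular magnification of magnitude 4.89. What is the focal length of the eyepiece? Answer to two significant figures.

|M| = f_obj/f_eye, so f_eye = f_obj/|M| = 46.5/4.89 = 9.509 cm.

9.5 cm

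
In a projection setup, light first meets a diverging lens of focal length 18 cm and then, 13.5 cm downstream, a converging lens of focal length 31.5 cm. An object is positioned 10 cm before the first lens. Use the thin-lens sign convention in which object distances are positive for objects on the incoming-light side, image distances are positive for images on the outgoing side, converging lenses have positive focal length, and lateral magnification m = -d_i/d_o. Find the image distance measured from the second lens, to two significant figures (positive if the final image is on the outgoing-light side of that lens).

Applying the thin-lens equation to the first lens, 1/(-18) = 1/10 + 1/d_i1, which gives d_i1 = -6.429 cm.
The intermediate image is virtual, 6.429 cm to the left of lens 1, so d_o2 = L - d_i1 = 13.5 - (-6.429) = 19.929 cm.
Applying the thin-lens equation again with f_2 = 31.5 cm and d_o2 = 19.929 cm gives d_i2 = -54.250 cm.

-54 cm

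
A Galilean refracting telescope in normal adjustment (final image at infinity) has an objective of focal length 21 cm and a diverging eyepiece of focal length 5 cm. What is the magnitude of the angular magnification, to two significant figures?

4.2

|M| = f_obj/|f_eye| = 21/5 = 4.200.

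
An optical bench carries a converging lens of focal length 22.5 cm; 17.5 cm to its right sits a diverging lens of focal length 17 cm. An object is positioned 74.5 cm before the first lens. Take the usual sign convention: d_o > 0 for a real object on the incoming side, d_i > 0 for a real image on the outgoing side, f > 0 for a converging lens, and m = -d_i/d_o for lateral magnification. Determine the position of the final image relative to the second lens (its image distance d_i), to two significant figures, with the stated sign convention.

110 cm

Applying the thin-lens equation to the first lens, 1/22.5 = 1/74.5 + 1/d_i1, which gives d_i1 = 32.236 cm.
Since 32.236 cm > 17.5 cm, the first image lies past the second lens and serves as a virtual object: d_o2 = L - d_i1 = -14.736 cm.
Applying the thin-lens equation again with f_2 = -17 cm and d_o2 = -14.736 cm gives d_i2 = 110.626 cm.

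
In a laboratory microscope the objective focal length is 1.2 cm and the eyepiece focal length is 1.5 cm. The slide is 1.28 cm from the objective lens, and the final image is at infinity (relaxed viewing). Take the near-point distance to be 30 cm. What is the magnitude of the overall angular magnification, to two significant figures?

Objective: 1/d_i = 1/f_obj - 1/d_o = 1/1.2 - 1/1.28 = 0.05208 cm^-1, so d_i = 19.200 cm.
m_obj = -d_i/d_o = -19.200/1.28 = -15.000.
Eyepiece angular magnification (image at infinity): M_eye = D/f_e = 30/1.5 = 20.000.
Overall M = m_obj x M_eye = (-15.000)(20.000) = -300.00.
|M| = 300.00.

300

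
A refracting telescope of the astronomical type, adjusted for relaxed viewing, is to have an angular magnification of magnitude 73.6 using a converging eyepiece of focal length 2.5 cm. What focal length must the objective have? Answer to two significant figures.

|M| = f_obj/|f_eye|, so f_obj = |M| x |f_eye| = 73.6 x 2.5 = 184.000 cm.

180 cm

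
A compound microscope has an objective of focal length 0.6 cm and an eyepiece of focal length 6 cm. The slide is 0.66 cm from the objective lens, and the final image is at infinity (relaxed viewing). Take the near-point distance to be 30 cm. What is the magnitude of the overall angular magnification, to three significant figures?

50.0

Objective: 1/d_i = 1/f_obj - 1/d_o = 1/0.6 - 1/0.66 = 0.15152 cm^-1, so d_i = 6.600 cm.
m_obj = -d_i/d_o = -6.600/0.66 = -10.000.
Eyepiece angular magnification (image at infinity): M_eye = D/f_e = 30/6 = 5.000.
Overall M = m_obj x M_eye = (-10.000)(5.000) = -50.00.
|M| = 50.00.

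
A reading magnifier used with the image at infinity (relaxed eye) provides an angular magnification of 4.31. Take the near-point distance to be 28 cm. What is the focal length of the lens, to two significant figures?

For the image at infinity, M = D/f.
f = D/M = 28/4.31 = 6.497 cm.

6.5 cm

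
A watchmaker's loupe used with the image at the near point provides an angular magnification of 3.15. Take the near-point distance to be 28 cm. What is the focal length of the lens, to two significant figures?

For the image at the near point, M = 1 + D/f.
f = D/(M - 1) = 28/(3.15 - 1) = 13.023 cm.

13 cm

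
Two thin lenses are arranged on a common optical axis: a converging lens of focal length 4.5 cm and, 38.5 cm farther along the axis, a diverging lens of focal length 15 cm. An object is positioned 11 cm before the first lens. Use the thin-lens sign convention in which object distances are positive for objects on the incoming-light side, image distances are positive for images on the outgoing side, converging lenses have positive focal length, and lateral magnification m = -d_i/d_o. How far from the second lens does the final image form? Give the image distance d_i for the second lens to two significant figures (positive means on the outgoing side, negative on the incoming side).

-10 cm

Applying the thin-lens equation to the first lens, 1/4.5 = 1/11 + 1/d_i1, which gives d_i1 = 7.615 cm.
That image sits 30.885 cm in front of the second lens, so d_o2 = 30.885 cm.
Applying the thin-lens equation again with f_2 = -15 cm and d_o2 = 30.885 cm gives d_i2 = -10.096 cm.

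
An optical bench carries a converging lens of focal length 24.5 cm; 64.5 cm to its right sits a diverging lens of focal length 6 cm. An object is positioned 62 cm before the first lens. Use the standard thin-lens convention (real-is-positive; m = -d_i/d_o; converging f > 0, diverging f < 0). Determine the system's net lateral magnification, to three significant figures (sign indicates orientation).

Lens 1: 1/d_i1 = 1/f_1 - 1/d_o1 = 1/24.5 - 1/62 = 0.02469 cm^-1, so d_i1 = 40.507 cm.
m_1 = -(40.507)/62 = -0.6533.
That image sits 23.993 cm in front of the second lens, so d_o2 = 23.993 cm.
Lens 2: 1/d_i2 = 1/f_2 - 1/d_o2 = 1/(-6) - 1/(23.993) = -0.20834 cm^-1, so d_i2 = -4.800 cm.
m_2 = -(-4.800)/(23.993) = 0.2000.
Total m = m_1 x m_2 = (-0.6533)(0.2000) = -0.1307.

-0.131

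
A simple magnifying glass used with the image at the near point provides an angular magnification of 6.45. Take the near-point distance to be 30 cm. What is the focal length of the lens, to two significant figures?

For the image at the near point, M = 1 + D/f.
f = D/(M - 1) = 30/(6.45 - 1) = 5.505 cm.

5.5 cm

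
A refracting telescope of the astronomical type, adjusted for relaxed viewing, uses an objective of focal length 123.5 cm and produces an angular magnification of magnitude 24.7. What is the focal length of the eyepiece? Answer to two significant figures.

|M| = f_obj/f_eye, so f_eye = f_obj/|M| = 123.5/24.7 = 5.000 cm.

5.0 cm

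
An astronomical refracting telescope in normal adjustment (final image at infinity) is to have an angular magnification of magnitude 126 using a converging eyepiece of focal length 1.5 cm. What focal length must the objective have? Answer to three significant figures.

189 cm

|M| = f_obj/|f_eye|, so f_obj = |M| x |f_eye| = 126.0 x 1.5 = 189.000 cm.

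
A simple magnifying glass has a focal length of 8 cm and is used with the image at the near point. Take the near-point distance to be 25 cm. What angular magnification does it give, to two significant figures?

M = 1 + D/f = 1 + 25/8 = 4.125.

4.1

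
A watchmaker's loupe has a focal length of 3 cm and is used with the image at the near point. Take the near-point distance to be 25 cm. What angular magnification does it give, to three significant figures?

M = 1 + D/f = 1 + 25/3 = 9.333.

9.33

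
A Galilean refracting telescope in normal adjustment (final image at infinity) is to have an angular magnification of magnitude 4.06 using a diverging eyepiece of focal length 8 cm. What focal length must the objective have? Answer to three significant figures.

|M| = f_obj/|f_eye|, so f_obj = |M| x |f_eye| = 4.06 x 8 = 32.480 cm.

32.5 cm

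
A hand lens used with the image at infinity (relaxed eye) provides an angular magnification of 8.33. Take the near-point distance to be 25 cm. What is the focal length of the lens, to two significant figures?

For the image at infinity, M = D/f.
f = D/M = 25/8.33 = 3.001 cm.

3.0 cm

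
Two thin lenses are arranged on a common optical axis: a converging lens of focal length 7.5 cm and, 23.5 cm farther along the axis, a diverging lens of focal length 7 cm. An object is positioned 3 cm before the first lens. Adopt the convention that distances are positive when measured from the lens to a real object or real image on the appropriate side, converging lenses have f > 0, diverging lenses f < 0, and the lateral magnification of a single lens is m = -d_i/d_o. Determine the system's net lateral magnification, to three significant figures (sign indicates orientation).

0.329

First lens: d_i1 = 1/(1/7.5 - 1/3) = -5.000 cm.
m_1 = -(-5.000)/3 = 1.6667.
The intermediate image is virtual, 5.000 cm to the left of lens 1, so d_o2 = L - d_i1 = 23.5 - (-5.000) = 28.500 cm.
Second lens: d_i2 = 1/(1/(-7) - 1/(28.500)) = -5.620 cm.
m_2 = -(-5.620)/(28.500) = 0.1972.
Overall magnification: m = m_1 m_2 = 0.3286.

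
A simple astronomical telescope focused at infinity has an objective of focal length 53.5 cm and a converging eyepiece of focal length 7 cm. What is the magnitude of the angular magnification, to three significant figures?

|M| = f_obj/|f_eye| = 53.5/7 = 7.643.

7.64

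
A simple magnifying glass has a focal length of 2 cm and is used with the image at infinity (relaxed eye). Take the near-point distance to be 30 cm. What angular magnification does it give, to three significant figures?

M = D/f = 30/2 = 15.000.

15.0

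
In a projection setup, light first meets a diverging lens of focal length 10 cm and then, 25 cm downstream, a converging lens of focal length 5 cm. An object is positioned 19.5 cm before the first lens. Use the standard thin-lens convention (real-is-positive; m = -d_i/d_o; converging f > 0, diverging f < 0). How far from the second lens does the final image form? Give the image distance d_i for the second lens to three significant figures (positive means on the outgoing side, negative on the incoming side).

5.94 cm

Lens 1: 1/d_i1 = 1/f_1 - 1/d_o1 = 1/(-10) - 1/19.5 = -0.15128 cm^-1, so d_i1 = -6.610 cm.
The intermediate image is virtual, 6.610 cm to the left of lens 1, so d_o2 = L - d_i1 = 25 - (-6.610) = 31.610 cm.
Lens 2: 1/d_i2 = 1/f_2 - 1/d_o2 = 1/5 - 1/(31.610) = 0.16836 cm^-1, so d_i2 = 5.939 cm.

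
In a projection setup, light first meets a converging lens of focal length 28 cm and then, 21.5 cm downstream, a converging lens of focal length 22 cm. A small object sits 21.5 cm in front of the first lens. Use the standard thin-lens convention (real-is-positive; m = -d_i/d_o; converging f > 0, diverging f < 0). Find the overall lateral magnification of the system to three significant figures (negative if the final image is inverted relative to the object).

-1.03

Lens 1: 1/d_i1 = 1/f_1 - 1/d_o1 = 1/28 - 1/21.5 = -0.01080 cm^-1, so d_i1 = -92.615 cm.
m_1 = -(-92.615)/21.5 = 4.3077.
The intermediate image is virtual, 92.615 cm to the left of lens 1, so d_o2 = L - d_i1 = 21.5 - (-92.615) = 114.115 cm.
Lens 2: 1/d_i2 = 1/f_2 - 1/d_o2 = 1/22 - 1/(114.115) = 0.03669 cm^-1, so d_i2 = 27.254 cm.
m_2 = -(27.254)/(114.115) = -0.2388.
Overall magnification: m = m_1 m_2 = -1.0288.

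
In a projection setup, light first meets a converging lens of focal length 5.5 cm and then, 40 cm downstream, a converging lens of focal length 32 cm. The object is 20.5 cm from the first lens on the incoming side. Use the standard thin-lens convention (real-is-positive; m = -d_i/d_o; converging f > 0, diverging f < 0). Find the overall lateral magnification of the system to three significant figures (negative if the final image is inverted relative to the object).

Lens 1: 1/d_i1 = 1/f_1 - 1/d_o1 = 1/5.5 - 1/20.5 = 0.13304 cm^-1, so d_i1 = 7.517 cm.
m_1 = -(7.517)/20.5 = -0.3667.
The intermediate image is 7.517 cm to the right of lens 1, so d_o2 = L - d_i1 = 40 - 7.517 = 32.483 cm.
Lens 2: 1/d_i2 = 1/f_2 - 1/d_o2 = 1/32 - 1/(32.483) = 0.00046 cm^-1, so d_i2 = 2150.621 cm.
m_2 = -(2150.621)/(32.483) = -66.2069.
Total m = m_1 x m_2 = (-0.3667)(-66.2069) = 24.2759.

24.3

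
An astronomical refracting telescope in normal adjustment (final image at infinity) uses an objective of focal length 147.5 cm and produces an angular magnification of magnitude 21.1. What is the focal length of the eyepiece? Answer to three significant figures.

|M| = f_obj/f_eye, so f_eye = f_obj/|M| = 147.5/21.1 = 6.991 cm.

6.99 cm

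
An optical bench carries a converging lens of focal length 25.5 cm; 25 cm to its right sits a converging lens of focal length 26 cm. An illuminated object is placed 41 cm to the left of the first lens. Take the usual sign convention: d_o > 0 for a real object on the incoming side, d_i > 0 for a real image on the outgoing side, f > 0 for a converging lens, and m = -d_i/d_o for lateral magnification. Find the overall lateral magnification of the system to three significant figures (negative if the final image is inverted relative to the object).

-0.625

First lens: d_i1 = 1/(1/25.5 - 1/41) = 67.452 cm.
m_1 = -(67.452)/41 = -1.6452.
Since 67.452 cm > 25 cm, the first image lies past the second lens and serves as a virtual object: d_o2 = L - d_i1 = -42.452 cm.
Second lens: d_i2 = 1/(1/26 - 1/(-42.452)) = 16.124 cm.
m_2 = -(16.124)/(-42.452) = 0.3798.
The system's lateral magnification is m_1 m_2 = (-1.6452)(0.3798) = -0.6249.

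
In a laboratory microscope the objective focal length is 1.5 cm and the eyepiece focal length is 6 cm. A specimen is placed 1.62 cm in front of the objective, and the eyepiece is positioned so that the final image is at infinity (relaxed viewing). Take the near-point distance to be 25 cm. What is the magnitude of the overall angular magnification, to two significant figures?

52

Objective: 1/d_i = 1/f_obj - 1/d_o = 1/1.5 - 1/1.62 = 0.04938 cm^-1, so d_i = 20.250 cm.
m_obj = -d_i/d_o = -20.250/1.62 = -12.500.
Eyepiece angular magnification (image at infinity): M_eye = D/f_e = 25/6 = 4.167.
Overall M = m_obj x M_eye = (-12.500)(4.167) = -52.08.
|M| = 52.08.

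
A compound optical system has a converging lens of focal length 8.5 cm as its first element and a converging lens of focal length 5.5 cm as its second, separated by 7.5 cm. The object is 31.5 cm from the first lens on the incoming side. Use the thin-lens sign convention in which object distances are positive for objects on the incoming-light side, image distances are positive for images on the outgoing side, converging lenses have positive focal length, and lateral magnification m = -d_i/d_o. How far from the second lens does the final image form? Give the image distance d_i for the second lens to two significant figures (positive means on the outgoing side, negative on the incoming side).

2.4 cm

Lens 1: 1/d_i1 = 1/f_1 - 1/d_o1 = 1/8.5 - 1/31.5 = 0.08590 cm^-1, so d_i1 = 11.641 cm.
This image would form 11.641 cm past lens 1, i.e. 4.141 cm beyond lens 2, so it is a virtual object for lens 2: d_o2 = 7.5 - 11.641 = -4.141 cm.
Lens 2: 1/d_i2 = 1/f_2 - 1/d_o2 = 1/5.5 - 1/(-4.141) = 0.42329 cm^-1, so d_i2 = 2.362 cm.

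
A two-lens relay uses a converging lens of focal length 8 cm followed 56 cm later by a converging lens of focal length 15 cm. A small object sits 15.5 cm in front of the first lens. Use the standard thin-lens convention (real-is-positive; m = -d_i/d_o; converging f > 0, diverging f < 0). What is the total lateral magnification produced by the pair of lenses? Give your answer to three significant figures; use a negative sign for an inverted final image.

Applying the thin-lens equation to the first lens, 1/8 = 1/15.5 + 1/d_i1, which gives d_i1 = 16.533 cm.
Its lateral magnification is m_1 = -d_i1/d_o1 = -(16.533)/15.5 = -1.0667.
Object distance for lens 2: d_o2 = 56 - 16.533 = 39.467 cm.
Applying the thin-lens equation again with f_2 = 15 cm and d_o2 = 39.467 cm gives d_i2 = 24.196 cm.
m_2 = -(24.196)/(39.467) = -0.6131.
Overall magnification: m = m_1 m_2 = 0.6540.

0.654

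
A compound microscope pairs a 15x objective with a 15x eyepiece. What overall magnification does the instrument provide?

The overall magnification of a compound microscope is the product of the objective and eyepiece magnifications:
M = M_obj x M_eye = 15 x 15 = 225.

225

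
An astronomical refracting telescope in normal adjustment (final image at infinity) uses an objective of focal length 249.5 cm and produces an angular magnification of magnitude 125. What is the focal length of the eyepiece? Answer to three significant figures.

2.00 cm

|M| = f_obj/f_eye, so f_eye = f_obj/|M| = 249.5/125.0 = 1.996 cm.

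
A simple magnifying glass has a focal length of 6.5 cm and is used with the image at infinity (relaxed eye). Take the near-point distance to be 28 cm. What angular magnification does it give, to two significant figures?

M = D/f = 28/6.5 = 4.308.

4.3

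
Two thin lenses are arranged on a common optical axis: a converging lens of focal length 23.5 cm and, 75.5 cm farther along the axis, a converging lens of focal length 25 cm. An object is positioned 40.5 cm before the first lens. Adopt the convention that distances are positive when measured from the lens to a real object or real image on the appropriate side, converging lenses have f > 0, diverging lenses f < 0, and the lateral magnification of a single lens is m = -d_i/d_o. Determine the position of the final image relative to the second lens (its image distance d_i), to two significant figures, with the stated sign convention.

Applying the thin-lens equation to the first lens, 1/23.5 = 1/40.5 + 1/d_i1, which gives d_i1 = 55.985 cm.
Object distance for lens 2: d_o2 = 75.5 - 55.985 = 19.515 cm.
Applying the thin-lens equation again with f_2 = 25 cm and d_o2 = 19.515 cm gives d_i2 = -88.941 cm.

-89 cm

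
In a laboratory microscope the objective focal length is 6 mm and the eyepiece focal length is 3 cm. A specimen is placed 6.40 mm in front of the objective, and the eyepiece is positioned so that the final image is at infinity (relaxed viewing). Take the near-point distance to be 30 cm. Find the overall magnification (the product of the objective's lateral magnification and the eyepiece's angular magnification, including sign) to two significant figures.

Convert to cm: f_obj = 6 mm = 0.6 cm; d_o = 6.40 mm = 0.64 cm.
Objective: 1/d_i = 1/f_obj - 1/d_o = 1/0.6 - 1/0.64 = 0.10417 cm^-1, so d_i = 9.600 cm.
m_obj = -d_i/d_o = -9.600/0.64 = -15.000.
Eyepiece angular magnification (image at infinity): M_eye = D/f_e = 30/3 = 10.000.
Overall M = m_obj x M_eye = (-15.000)(10.000) = -150.00.

-150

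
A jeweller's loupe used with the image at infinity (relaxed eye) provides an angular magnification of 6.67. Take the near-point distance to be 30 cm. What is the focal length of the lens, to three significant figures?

4.50 cm

For the image at infinity, M = D/f.
f = D/M = 30/6.67 = 4.498 cm.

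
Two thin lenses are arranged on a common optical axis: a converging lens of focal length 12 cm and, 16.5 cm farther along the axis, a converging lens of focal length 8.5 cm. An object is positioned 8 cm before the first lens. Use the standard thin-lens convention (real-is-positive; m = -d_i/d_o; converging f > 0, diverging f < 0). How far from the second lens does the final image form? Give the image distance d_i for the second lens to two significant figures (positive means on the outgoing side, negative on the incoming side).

11 cm

Lens 1: 1/d_i1 = 1/f_1 - 1/d_o1 = 1/12 - 1/8 = -0.04167 cm^-1, so d_i1 = -24.000 cm.
The intermediate image is virtual, 24.000 cm to the left of lens 1, so d_o2 = L - d_i1 = 16.5 - (-24.000) = 40.500 cm.
Lens 2: 1/d_i2 = 1/f_2 - 1/d_o2 = 1/8.5 - 1/(40.500) = 0.09296 cm^-1, so d_i2 = 10.758 cm.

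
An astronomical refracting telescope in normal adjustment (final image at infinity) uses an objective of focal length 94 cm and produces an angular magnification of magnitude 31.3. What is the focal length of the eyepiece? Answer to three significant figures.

|M| = f_obj/f_eye, so f_eye = f_obj/|M| = 94/31.3 = 3.003 cm.

3.00 cm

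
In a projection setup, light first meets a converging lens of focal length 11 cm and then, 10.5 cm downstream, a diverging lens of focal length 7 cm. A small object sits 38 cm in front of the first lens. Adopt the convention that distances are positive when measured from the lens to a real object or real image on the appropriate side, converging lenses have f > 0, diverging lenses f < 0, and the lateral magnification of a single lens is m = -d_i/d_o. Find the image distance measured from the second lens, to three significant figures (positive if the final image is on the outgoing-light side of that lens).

Applying the thin-lens equation to the first lens, 1/11 = 1/38 + 1/d_i1, which gives d_i1 = 15.481 cm.
This image would form 15.481 cm past lens 1, i.e. 4.981 cm beyond lens 2, so it is a virtual object for lens 2: d_o2 = 10.5 - 15.481 = -4.981 cm.
Applying the thin-lens equation again with f_2 = -7 cm and d_o2 = -4.981 cm gives d_i2 = 17.275 cm.

17.3 cm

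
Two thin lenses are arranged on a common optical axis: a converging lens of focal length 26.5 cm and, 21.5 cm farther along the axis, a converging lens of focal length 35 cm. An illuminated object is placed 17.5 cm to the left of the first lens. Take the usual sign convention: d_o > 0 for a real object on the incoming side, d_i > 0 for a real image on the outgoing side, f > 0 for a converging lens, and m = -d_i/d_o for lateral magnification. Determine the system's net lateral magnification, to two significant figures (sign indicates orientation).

Applying the thin-lens equation to the first lens, 1/26.5 = 1/17.5 + 1/d_i1, which gives d_i1 = -51.528 cm.
Its lateral magnification is m_1 = -d_i1/d_o1 = -(-51.528)/17.5 = 2.9444.
With d_i1 < 0 the first image is virtual and lies on the object side; the object distance for lens 2 is d_o2 = 21.5 - (-51.528) = 73.028 cm.
Applying the thin-lens equation again with f_2 = 35 cm and d_o2 = 73.028 cm gives d_i2 = 67.213 cm.
m_2 = -(67.213)/(73.028) = -0.9204.
The system's lateral magnification is m_1 m_2 = (2.9444)(-0.9204) = -2.7100.

-2.7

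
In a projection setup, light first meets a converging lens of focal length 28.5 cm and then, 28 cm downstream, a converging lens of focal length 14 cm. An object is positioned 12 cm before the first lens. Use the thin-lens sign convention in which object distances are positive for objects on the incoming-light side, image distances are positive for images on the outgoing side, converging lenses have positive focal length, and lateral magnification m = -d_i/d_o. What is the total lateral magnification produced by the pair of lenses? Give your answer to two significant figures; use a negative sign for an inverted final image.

-0.70

First lens: d_i1 = 1/(1/28.5 - 1/12) = -20.727 cm.
m_1 = -(-20.727)/12 = 1.7273.
The intermediate image is virtual, 20.727 cm to the left of lens 1, so d_o2 = L - d_i1 = 28 - (-20.727) = 48.727 cm.
Second lens: d_i2 = 1/(1/14 - 1/(48.727)) = 19.644 cm.
m_2 = -(19.644)/(48.727) = -0.4031.
Overall magnification: m = m_1 m_2 = -0.6963.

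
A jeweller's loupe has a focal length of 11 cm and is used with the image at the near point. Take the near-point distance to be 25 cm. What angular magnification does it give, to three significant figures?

M = 1 + D/f = 1 + 25/11 = 3.273.

3.27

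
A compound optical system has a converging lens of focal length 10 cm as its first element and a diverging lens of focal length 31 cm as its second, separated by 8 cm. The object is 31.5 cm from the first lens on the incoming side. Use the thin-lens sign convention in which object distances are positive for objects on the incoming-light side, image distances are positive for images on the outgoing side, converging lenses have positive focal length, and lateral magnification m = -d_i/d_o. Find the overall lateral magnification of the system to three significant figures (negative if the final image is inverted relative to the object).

Applying the thin-lens equation to the first lens, 1/10 = 1/31.5 + 1/d_i1, which gives d_i1 = 14.651 cm.
Its lateral magnification is m_1 = -d_i1/d_o1 = -(14.651)/31.5 = -0.4651.
Since 14.651 cm > 8 cm, the first image lies past the second lens and serves as a virtual object: d_o2 = L - d_i1 = -6.651 cm.
Applying the thin-lens equation again with f_2 = -31 cm and d_o2 = -6.651 cm gives d_i2 = 8.468 cm.
m_2 = -(8.468)/(-6.651) = 1.2732.
Overall magnification: m = m_1 m_2 = -0.5922.

-0.592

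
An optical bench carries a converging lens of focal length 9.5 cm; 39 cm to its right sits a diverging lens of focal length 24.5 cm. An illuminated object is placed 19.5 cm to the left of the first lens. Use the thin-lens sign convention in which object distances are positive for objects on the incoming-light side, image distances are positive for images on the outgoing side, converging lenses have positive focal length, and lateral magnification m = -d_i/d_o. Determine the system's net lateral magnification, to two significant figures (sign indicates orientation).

-0.52

Lens 1: 1/d_i1 = 1/f_1 - 1/d_o1 = 1/9.5 - 1/19.5 = 0.05398 cm^-1, so d_i1 = 18.525 cm.
m_1 = -(18.525)/19.5 = -0.9500.
Object distance for lens 2: d_o2 = 39 - 18.525 = 20.475 cm.
Lens 2: 1/d_i2 = 1/f_2 - 1/d_o2 = 1/(-24.5) - 1/(20.475) = -0.08966 cm^-1, so d_i2 = -11.154 cm.
m_2 = -(-11.154)/(20.475) = 0.5447.
Overall magnification: m = m_1 m_2 = -0.5175.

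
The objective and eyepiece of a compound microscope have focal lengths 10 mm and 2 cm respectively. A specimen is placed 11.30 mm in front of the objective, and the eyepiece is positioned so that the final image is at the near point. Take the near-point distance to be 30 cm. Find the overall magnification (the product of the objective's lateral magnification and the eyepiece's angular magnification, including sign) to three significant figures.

Convert to cm: f_obj = 10 mm = 1 cm; d_o = 11.30 mm = 1.13 cm.
Objective: 1/d_i = 1/f_obj - 1/d_o = 1/1 - 1/1.13 = 0.11504 cm^-1, so d_i = 8.692 cm.
m_obj = -d_i/d_o = -8.692/1.13 = -7.692.
Eyepiece angular magnification (image at near point): M_eye = 1 + D/f_e = 1 + 30/2 = 16.000.
Overall M = m_obj x M_eye = (-7.692)(16.000) = -123.08.

-123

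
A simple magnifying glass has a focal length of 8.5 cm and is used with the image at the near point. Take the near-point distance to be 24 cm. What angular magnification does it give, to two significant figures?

3.8

M = 1 + D/f = 1 + 24/8.5 = 3.824.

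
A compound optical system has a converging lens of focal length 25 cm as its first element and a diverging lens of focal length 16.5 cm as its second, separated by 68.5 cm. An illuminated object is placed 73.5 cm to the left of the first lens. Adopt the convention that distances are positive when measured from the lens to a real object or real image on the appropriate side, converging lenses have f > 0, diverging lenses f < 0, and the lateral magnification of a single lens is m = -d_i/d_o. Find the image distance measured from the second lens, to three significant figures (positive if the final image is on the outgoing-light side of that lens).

-10.7 cm

Applying the thin-lens equation to the first lens, 1/25 = 1/73.5 + 1/d_i1, which gives d_i1 = 37.887 cm.
Object distance for lens 2: d_o2 = 68.5 - 37.887 = 30.613 cm.
Applying the thin-lens equation again with f_2 = -16.5 cm and d_o2 = 30.613 cm gives d_i2 = -10.721 cm.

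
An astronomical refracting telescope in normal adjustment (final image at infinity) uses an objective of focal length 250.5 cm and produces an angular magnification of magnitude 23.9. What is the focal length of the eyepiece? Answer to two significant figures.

|M| = f_obj/f_eye, so f_eye = f_obj/|M| = 250.5/23.9 = 10.481 cm.

10 cm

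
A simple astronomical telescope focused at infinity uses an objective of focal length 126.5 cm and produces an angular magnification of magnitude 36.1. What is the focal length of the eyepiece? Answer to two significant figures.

3.5 cm

|M| = f_obj/f_eye, so f_eye = f_obj/|M| = 126.5/36.1 = 3.504 cm.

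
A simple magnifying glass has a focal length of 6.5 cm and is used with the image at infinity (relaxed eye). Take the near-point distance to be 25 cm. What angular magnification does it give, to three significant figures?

3.85

M = D/f = 25/6.5 = 3.846.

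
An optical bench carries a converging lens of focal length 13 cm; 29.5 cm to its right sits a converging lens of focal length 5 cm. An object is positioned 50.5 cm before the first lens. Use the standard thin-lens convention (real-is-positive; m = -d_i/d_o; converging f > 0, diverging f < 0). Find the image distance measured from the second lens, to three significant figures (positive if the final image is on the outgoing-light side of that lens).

Lens 1: 1/d_i1 = 1/f_1 - 1/d_o1 = 1/13 - 1/50.5 = 0.05712 cm^-1, so d_i1 = 17.507 cm.
The intermediate image is 17.507 cm to the right of lens 1, so d_o2 = L - d_i1 = 29.5 - 17.507 = 11.993 cm.
Lens 2: 1/d_i2 = 1/f_2 - 1/d_o2 = 1/5 - 1/(11.993) = 0.11662 cm^-1, so d_i2 = 8.575 cm.

8.57 cm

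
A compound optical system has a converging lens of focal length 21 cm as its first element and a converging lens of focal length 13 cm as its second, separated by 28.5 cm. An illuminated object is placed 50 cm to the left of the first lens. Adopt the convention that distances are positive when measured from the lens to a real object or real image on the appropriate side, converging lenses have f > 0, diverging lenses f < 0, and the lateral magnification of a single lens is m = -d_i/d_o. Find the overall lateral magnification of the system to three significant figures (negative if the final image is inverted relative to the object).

-0.455

First lens: d_i1 = 1/(1/21 - 1/50) = 36.207 cm.
m_1 = -(36.207)/50 = -0.7241.
Since 36.207 cm > 28.5 cm, the first image lies past the second lens and serves as a virtual object: d_o2 = L - d_i1 = -7.707 cm.
Second lens: d_i2 = 1/(1/13 - 1/(-7.707)) = 4.838 cm.
m_2 = -(4.838)/(-7.707) = 0.6278.
Total m = m_1 x m_2 = (-0.7241)(0.6278) = -0.4546.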